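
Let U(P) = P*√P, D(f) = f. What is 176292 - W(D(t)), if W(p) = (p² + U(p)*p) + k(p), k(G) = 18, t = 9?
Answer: 175950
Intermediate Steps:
U(P) = P^(3/2)
W(p) = 18 + p² + p^(5/2) (W(p) = (p² + p^(3/2)*p) + 18 = (p² + p^(5/2)) + 18 = 18 + p² + p^(5/2))
176292 - W(D(t)) = 176292 - (18 + 9² + 9^(5/2)) = 176292 - (18 + 81 + 243) = 176292 - 1*342 = 176292 - 342 = 175950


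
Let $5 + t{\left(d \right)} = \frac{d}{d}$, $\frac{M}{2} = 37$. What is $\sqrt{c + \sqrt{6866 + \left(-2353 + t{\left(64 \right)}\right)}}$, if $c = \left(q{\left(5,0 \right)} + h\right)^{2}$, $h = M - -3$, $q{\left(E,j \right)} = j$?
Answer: $\sqrt{5929 + 3 \sqrt{501}} \approx 77.435$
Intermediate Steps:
$M = 74$ ($M = 2 \cdot 37 = 74$)
$t{\left(d \right)} = -4$ ($t{\left(d \right)} = -5 + \frac{d}{d} = -5 + 1 = -4$)
$h = 77$ ($h = 74 - -3 = 74 + 3 = 77$)
$c = 5929$ ($c = \left(0 + 77\right)^{2} = 77^{2} = 5929$)
$\sqrt{c + \sqrt{6866 + \left(-2353 + t{\left(64 \right)}\right)}} = \sqrt{5929 + \sqrt{6866 - 2357}} = \sqrt{5929 + \sqrt{4509}} = \sqrt{5929 + 3 \sqrt{501}}$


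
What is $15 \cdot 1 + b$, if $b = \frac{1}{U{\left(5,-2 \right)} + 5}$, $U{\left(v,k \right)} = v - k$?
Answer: $\frac{181}{12} \approx 15.083$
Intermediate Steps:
$b = \frac{1}{12}$ ($b = \frac{1}{\left(5 - -2\right) + 5} = \frac{1}{\left(5 + 2\right) + 5} = \frac{1}{7 + 5} = \frac{1}{12} \approx 0.083333$)
$15 \cdot 1 + b = 15 \cdot 1 + \frac{1}{12} = 15 + \frac{1}{12} = \frac{181}{12}$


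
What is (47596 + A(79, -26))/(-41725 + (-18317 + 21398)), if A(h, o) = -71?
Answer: -47525/38644 ≈ -1.2298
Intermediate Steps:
(47596 + A(79, -26))/(-41725 + (-18317 + 21398)) = (47596 - 71)/(-41725 + (-18317 + 21398)) = 47525/(-41725 + 3081) = 47525/(-38644) = 47525*(-1/38644) = -47525/38644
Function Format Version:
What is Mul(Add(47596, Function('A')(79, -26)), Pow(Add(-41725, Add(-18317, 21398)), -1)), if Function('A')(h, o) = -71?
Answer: Rational(-47525, 38644) ≈ -1.2298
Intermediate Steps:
Mul(Add(47596, Function('A')(79, -26)), Pow(Add(-41725, Add(-18317, 21398)), -1)) = Mul(Add(47596, -71), Pow(Add(-41725, Add(-18317, 21398)), -1)) = Mul(47525, Pow(Add(-41725, 3081), -1)) = Mul(47525, Pow(-38644, -1)) = Mul(47525, Rational(-1, 38644)) = Rational(-47525, 38644)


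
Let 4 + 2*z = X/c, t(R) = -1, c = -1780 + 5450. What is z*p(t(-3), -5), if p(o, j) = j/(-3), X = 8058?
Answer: -3311/2202 ≈ -1.5036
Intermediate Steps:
c = 3670
p(o, j) = -j/3 (p(o, j) = j*(-⅓) = -j/3)
z = -3311/3670 (z = -2 + (8058/3670)/2 = -2 + (8058*(1/3670))/2 = -2 + (½)*(4029/1835) = -2 + 4029/3670 = -3311/3670 ≈ -0.90218)
z*p(t(-3), -5) = -(-3311)*(-5)/11010 = -3311/3670*5/3 = -3311/2202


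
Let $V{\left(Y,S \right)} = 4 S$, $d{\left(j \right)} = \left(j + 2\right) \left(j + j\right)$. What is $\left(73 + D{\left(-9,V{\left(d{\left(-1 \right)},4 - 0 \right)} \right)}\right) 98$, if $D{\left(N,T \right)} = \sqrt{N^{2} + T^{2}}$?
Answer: $7154 + 98 \sqrt{337} \approx 8953.0$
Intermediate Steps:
$d{\left(j \right)} = 2 j \left(2 + j\right)$ ($d{\left(j \right)} = \left(2 + j\right) 2 j = 2 j \left(2 + j\right)$)
$\left(73 + D{\left(-9,V{\left(d{\left(-1 \right)},4 - 0 \right)} \right)}\right) 98 = \left(73 + \sqrt{\left(-9\right)^{2} + \left(4 \left(4 - 0\right)\right)^{2}}\right) 98 = \left(73 + \sqrt{81 + \left(4 \left(4 + 0\right)\right)^{2}}\right) 98 = \left(73 + \sqrt{81 + \left(4 \cdot 4\right)^{2}}\right) 98 = \left(73 + \sqrt{81 + 16^{2}}\right) 98 = \left(73 + \sqrt{81 + 256}\right) 98 = \left(73 + \sqrt{337}\right) 98 = 7154 + 98 \sqrt{337}$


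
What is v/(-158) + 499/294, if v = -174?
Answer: 64999/23226 ≈ 2.7985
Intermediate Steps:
v/(-158) + 499/294 = -174/(-158) + 499/294 = -174*(-1/158) + 499*(1/294) = 87/79 + 499/294 = 64999/23226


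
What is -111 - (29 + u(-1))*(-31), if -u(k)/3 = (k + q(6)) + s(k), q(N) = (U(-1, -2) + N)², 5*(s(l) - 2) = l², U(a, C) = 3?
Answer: -34283/5 ≈ -6856.6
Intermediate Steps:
s(l) = 2 + l²/5
q(N) = (3 + N)²
u(k) = -249 - 3*k - 3*k²/5 (u(k) = -3*((k + (3 + 6)²) + (2 + k²/5)) = -3*((k + 9²) + (2 + k²/5)) = -3*((k + 81) + (2 + k²/5)) = -3*((81 + k) + (2 + k²/5)) = -3*(83 + k + k²/5) = -249 - 3*k - 3*k²/5)
-111 - (29 + u(-1))*(-31) = -111 - (29 + (-249 - 3*(-1) - ⅗*(-1)²))*(-31) = -111 - (29 + (-249 + 3 - ⅗*1))*(-31) = -111 - (29 + (-249 + 3 - ⅗))*(-31) = -111 - (29 - 1233/5)*(-31) = -111 - (-1088)*(-31)/5 = -111 - 1*33728/5 = -111 - 33728/5 = -34283/5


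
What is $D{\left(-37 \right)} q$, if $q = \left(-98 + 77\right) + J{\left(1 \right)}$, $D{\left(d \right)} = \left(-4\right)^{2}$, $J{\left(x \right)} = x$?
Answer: $-320$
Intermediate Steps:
$D{\left(d \right)} = 16$
$q = -20$ ($q = \left(-98 + 77\right) + 1 = -21 + 1 = -20$)
$D{\left(-37 \right)} q = 16 \left(-20\right) = -320$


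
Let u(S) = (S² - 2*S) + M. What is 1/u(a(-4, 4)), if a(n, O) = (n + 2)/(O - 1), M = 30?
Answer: 9/286 ≈ 0.031469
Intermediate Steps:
a(n, O) = (2 + n)/(-1 + O)
u(S) = 30 + S² - 2*S (u(S) = (S² - 2*S) + 30 = 30 + S² - 2*S)
1/u(a(-4, 4)) = 1/(30 + ((2 - 4)/(-1 + 4))² - 2*(2 - 4)/(-1 + 4)) = 1/(30 + (-2/3)² - 2*(-2)/3) = 1/(30 + ((⅓)*(-2))² - 2*(-2)/3) = 1/(30 + (-⅔)² - 2*(-⅔)) = 1/(30 + 4/9 + 4/3) = 1/(286/9) = 9/286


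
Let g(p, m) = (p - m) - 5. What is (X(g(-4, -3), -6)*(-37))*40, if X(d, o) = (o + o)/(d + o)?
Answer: -1480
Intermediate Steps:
g(p, m) = -5 + p - m
X(d, o) = 2*o/(d + o) (X(d, o) = (2*o)/(d + o) = 2*o/(d + o))
(X(g(-4, -3), -6)*(-37))*40 = ((2*(-6)/((-5 - 4 - 1*(-3)) - 6))*(-37))*40 = ((2*(-6)/((-5 - 4 + 3) - 6))*(-37))*40 = ((2*(-6)/(-6 - 6))*(-37))*40 = ((2*(-6)/(-12))*(-37))*40 = ((2*(-6)*(-1/12))*(-37))*40 = (1*(-37))*40 = -37*40 = -1480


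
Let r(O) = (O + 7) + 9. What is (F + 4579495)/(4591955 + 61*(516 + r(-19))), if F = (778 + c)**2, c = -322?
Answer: 4787431/4623248 ≈ 1.0355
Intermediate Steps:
r(O) = 16 + O (r(O) = (7 + O) + 9 = 16 + O)
F = 207936 (F = (778 - 322)**2 = 456**2 = 207936)
(F + 4579495)/(4591955 + 61*(516 + r(-19))) = (207936 + 4579495)/(4591955 + 61*(516 + (16 - 19))) = 4787431/(4591955 + 61*(516 - 3)) = 4787431/(4591955 + 61*513) = 4787431/(4591955 + 31293) = 4787431/4623248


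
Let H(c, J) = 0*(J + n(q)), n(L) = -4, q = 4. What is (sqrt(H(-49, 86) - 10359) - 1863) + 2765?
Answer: 902 + 3*I*sqrt(1151) ≈ 902.0 + 101.78*I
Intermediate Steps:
H(c, J) = 0 (H(c, J) = 0*(J - 4) = 0*(-4 + J) = 0)
(sqrt(H(-49, 86) - 10359) - 1863) + 2765 = (sqrt(0 - 10359) - 1863) + 2765 = (sqrt(-10359) - 1863) + 2765 = (3*I*sqrt(1151) - 1863) + 2765 = (-1863 + 3*I*sqrt(1151)) + 2765 = 902 + 3*I*sqrt(1151)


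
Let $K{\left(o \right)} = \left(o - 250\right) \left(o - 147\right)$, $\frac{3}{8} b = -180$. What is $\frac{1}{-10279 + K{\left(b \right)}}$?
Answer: $\frac{1}{447431} \approx 2.235 \cdot 10^{-6}$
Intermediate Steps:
$b = -480$ ($b = \frac{8}{3} \left(-180\right) = -480$)
$K{\left(o \right)} = \left(-250 + o\right) \left(-147 + o\right)$
$\frac{1}{-10279 + K{\left(b \right)}} = \frac{1}{-10279 + \left(36750 + \left(-480\right)^{2} - -190560\right)} = \frac{1}{-10279 + \left(36750 + 230400 + 190560\right)} = \frac{1}{-10279 + 457710} = \frac{1}{447431}$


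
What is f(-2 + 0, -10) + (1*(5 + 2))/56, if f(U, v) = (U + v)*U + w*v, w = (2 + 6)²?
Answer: -4927/8 ≈ -615.88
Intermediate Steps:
w = 64 (w = 8² = 64)
f(U, v) = 64*v + U*(U + v) (f(U, v) = (U + v)*U + 64*v = U*(U + v) + 64*v = 64*v + U*(U + v))
f(-2 + 0, -10) + (1*(5 + 2))/56 = ((-2 + 0)² + 64*(-10) + (-2 + 0)*(-10)) + (1*(5 + 2))/56 = ((-2)² - 640 - 2*(-10)) + (1*7)*(1/56) = (4 - 640 + 20) + 7*(1/56) = -616 + ⅛ = -4927/8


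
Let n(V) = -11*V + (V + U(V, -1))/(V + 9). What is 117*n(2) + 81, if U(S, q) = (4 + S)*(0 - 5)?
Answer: -30699/11 ≈ -2790.8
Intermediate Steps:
U(S, q) = -20 - 5*S (U(S, q) = (4 + S)*(-5) = -20 - 5*S)
n(V) = -11*V + (-20 - 4*V)/(9 + V) (n(V) = -11*V + (V + (-20 - 5*V))/(V + 9) = -11*V + (-20 - 4*V)/(9 + V))
117*n(2) + 81 = 117*((-20 - 103*2 - 11*2²)/(9 + 2)) + 81 = 117*((-20 - 206 - 11*4)/11) + 81 = 117*((-20 - 206 - 44)/11) + 81 = 117*((1/11)*(-270)) + 81 = 117*(-270/11) + 81 = -31590/11 + 81 = -30699/11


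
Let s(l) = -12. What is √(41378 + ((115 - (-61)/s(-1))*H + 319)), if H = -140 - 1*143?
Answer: √381261/6 ≈ 102.91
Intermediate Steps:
H = -283 (H = -140 - 143 = -283)
√(41378 + ((115 - (-61)/s(-1))*H + 319)) = √(41378 + ((115 - (-61)/(-12))*(-283) + 319)) = √(41378 + ((115 - (-61)*(-1)/12)*(-283) + 319)) = √(41378 + ((115 - 1*61/12)*(-283) + 319)) = √(41378 + ((115 - 61/12)*(-283) + 319)) = √(41378 + ((1319/12)*(-283) + 319)) = √(41378 + (-373277/12 + 319)) = √(41378 - 369449/12) = √(127087/12) = √381261/6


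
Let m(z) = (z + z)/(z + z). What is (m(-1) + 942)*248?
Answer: 233864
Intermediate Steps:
m(z) = 1 (m(z) = (2*z)/((2*z)) = (2*z)*(1/(2*z)) = 1)
(m(-1) + 942)*248 = (1 + 942)*248 = 943*248 = 233864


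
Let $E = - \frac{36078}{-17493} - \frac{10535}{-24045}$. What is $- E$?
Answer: $- \frac{1430999}{572271} \approx -2.5006$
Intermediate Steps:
$E = \frac{1430999}{572271}$ ($E = \left(-36078\right) \left(- \frac{1}{17493}\right) - - \frac{301}{687} = \frac{1718}{833} + \frac{301}{687} = \frac{1430999}{572271} \approx 2.5006$)
$- E = \left(-1\right) \frac{1430999}{572271} = - \frac{1430999}{572271}$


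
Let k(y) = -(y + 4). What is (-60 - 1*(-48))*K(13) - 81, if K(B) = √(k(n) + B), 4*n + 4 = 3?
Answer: -81 - 6*√37 ≈ -117.50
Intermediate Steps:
n = -¼ (n = -1 + (¼)*3 = -1 + ¾ = -¼ ≈ -0.25000)
k(y) = -4 - y (k(y) = -(4 + y) = -4 - y)
K(B) = √(-15/4 + B) (K(B) = √((-4 - 1*(-¼)) + B) = √((-4 + ¼) + B) = √(-15/4 + B))
(-60 - 1*(-48))*K(13) - 81 = (-60 - 1*(-48))*(√(-15 + 4*13)/2) - 81 = (-60 + 48)*(√(-15 + 52)/2) - 81 = -6*√37 - 81 = -81 - 6*√37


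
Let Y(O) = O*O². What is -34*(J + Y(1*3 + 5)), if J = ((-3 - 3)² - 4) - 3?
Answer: -18394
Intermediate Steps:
Y(O) = O³
J = 29 (J = ((-6)² - 4) - 3 = (36 - 4) - 3 = 32 - 3 = 29)
-34*(J + Y(1*3 + 5)) = -34*(29 + (1*3 + 5)³) = -34*(29 + (3 + 5)³) = -34*(29 + 8³) = -34*(29 + 512) = -34*541 = -18394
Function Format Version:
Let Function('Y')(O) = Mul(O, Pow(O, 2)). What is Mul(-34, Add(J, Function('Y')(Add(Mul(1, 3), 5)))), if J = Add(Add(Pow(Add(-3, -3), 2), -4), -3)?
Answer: -18394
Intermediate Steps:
Function('Y')(O) = Pow(O, 3)
J = 29 (J = Add(Add(Pow(-6, 2), -4), -3) = Add(Add(36, -4), -3) = Add(32, -3) = 29)
Mul(-34, Add(J, Function('Y')(Add(Mul(1, 3), 5)))) = Mul(-34, Add(29, Pow(Add(Mul(1, 3), 5), 3))) = Mul(-34, Add(29, Pow(Add(3, 5), 3))) = Mul(-34, Add(29, Pow(8, 3))) = Mul(-34, Add(29, 512)) = Mul(-34, 541) = -18394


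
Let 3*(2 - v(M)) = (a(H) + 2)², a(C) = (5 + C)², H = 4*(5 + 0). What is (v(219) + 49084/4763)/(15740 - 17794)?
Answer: 624099199/9783202 ≈ 63.793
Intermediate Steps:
H = 20 (H = 4*5 = 20)
v(M) = -131041 (v(M) = 2 - ((5 + 20)² + 2)²/3 = 2 - (25² + 2)²/3 = 2 - (625 + 2)²/3 = 2 - ⅓*627² = 2 - ⅓*393129 = 2 - 131043 = -131041)
(v(219) + 49084/4763)/(15740 - 17794) = (-131041 + 49084/4763)/(15740 - 17794) = (-131041 + 49084*(1/4763))/(-2054) = (-131041 + 49084/4763)*(-1/2054) = -624099199/4763*(-1/2054) = 624099199/9783202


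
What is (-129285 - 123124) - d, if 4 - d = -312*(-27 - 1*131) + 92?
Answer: -203025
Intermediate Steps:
d = -49384 (d = 4 - (-312*(-27 - 1*131) + 92) = 4 - (-312*(-27 - 131) + 92) = 4 - (-312*(-158) + 92) = 4 - (49296 + 92) = 4 - 1*49388 = 4 - 49388 = -49384)
(-129285 - 123124) - d = (-129285 - 123124) - 1*(-49384) = -252409 + 49384 = -203025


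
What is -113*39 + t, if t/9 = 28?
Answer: -4155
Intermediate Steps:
t = 252 (t = 9*28 = 252)
-113*39 + t = -113*39 + 252 = -4407 + 252 = -4155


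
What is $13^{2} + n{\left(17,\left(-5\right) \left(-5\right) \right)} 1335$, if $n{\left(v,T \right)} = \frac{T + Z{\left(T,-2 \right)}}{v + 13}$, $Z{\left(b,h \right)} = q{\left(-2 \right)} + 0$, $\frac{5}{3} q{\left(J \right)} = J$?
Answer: $\frac{12281}{10} \approx 1228.1$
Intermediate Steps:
$q{\left(J \right)} = \frac{3 J}{5}$
$Z{\left(b,h \right)} = - \frac{6}{5}$ ($Z{\left(b,h \right)} = \frac{3}{5} \left(-2\right) + 0 = - \frac{6}{5} + 0 = - \frac{6}{5}$)
$n{\left(v,T \right)} = \frac{- \frac{6}{5} + T}{13 + v}$ ($n{\left(v,T \right)} = \frac{T - \frac{6}{5}}{v + 13} = \frac{- \frac{6}{5} + T}{13 + v}$)
$13^{2} + n{\left(17,\left(-5\right) \left(-5\right) \right)} 1335 = 13^{2} + \frac{- \frac{6}{5} - -25}{13 + 17} \cdot 1335 = 169 + \frac{- \frac{6}{5} + 25}{30} \cdot 1335 = 169 + \frac{1}{30} \cdot \frac{119}{5} \cdot 1335 = 169 + \frac{119}{150} \cdot 1335 = 169 + \frac{10591}{10} = \frac{12281}{10}$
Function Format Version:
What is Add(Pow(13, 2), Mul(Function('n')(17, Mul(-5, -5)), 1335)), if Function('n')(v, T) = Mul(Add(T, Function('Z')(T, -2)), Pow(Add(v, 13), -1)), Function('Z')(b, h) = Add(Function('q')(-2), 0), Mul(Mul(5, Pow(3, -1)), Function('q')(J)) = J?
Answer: Rational(12281, 10) ≈ 1228.1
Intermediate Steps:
Function('q')(J) = Mul(Rational(3, 5), J)
Function('Z')(b, h) = Rational(-6, 5) (Function('Z')(b, h) = Add(Mul(Rational(3, 5), -2), 0) = Add(Rational(-6, 5), 0) = Rational(-6, 5))
Function('n')(v, T) = Mul(Pow(Add(13, v), -1), Add(Rational(-6, 5), T)) (Function('n')(v, T) = Mul(Add(T, Rational(-6, 5)), Pow(Add(v, 13), -1)) = Mul(Add(Rational(-6, 5), T), Pow(Add(13, v), -1)) = Mul(Pow(Add(13, v), -1), Add(Rational(-6, 5), T)))
Add(Pow(13, 2), Mul(Function('n')(17, Mul(-5, -5)), 1335)) = Add(Pow(13, 2), Mul(Mul(Pow(Add(13, 17), -1), Add(Rational(-6, 5), Mul(-5, -5))), 1335)) = Add(169, Mul(Mul(Pow(30, -1), Add(Rational(-6, 5), 25)), 1335)) = Add(169, Mul(Mul(Rational(1, 30), Rational(119, 5)), 1335)) = Add(169, Mul(Rational(119, 150), 1335)) = Add(169, Rational(10591, 10)) = Rational(12281, 10)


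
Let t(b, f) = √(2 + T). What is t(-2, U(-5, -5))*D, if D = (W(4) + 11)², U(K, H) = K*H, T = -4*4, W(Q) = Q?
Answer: 225*I*√14 ≈ 841.87*I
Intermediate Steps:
T = -16
U(K, H) = H*K
t(b, f) = I*√14 (t(b, f) = √(2 - 16) = √(-14) = I*√14)
D = 225 (D = (4 + 11)² = 15² = 225)
t(-2, U(-5, -5))*D = (I*√14)*225 = 225*I*√14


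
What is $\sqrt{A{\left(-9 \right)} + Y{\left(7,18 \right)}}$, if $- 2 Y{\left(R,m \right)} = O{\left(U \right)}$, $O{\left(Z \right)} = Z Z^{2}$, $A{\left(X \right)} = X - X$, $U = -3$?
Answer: $\frac{3 \sqrt{6}}{2} \approx 3.6742$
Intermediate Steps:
$A{\left(X \right)} = 0$
$O{\left(Z \right)} = Z^{3}$
$Y{\left(R,m \right)} = \frac{27}{2}$ ($Y{\left(R,m \right)} = - \frac{\left(-3\right)^{3}}{2} = \left(- \frac{1}{2}\right) \left(-27\right) = \frac{27}{2}$)
$\sqrt{A{\left(-9 \right)} + Y{\left(7,18 \right)}} = \sqrt{0 + \frac{27}{2}} = \sqrt{\frac{27}{2}} = \frac{3 \sqrt{6}}{2}$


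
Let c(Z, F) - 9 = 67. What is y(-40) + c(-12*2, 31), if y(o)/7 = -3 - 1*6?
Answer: 13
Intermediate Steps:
c(Z, F) = 76 (c(Z, F) = 9 + 67 = 76)
y(o) = -63 (y(o) = 7*(-3 - 1*6) = 7*(-3 - 6) = 7*(-9) = -63)
y(-40) + c(-12*2, 31) = -63 + 76 = 13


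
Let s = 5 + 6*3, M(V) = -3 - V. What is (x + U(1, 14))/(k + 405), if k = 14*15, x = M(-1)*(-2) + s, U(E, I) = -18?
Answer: 3/205 ≈ 0.014634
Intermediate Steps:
s = 23 (s = 5 + 18 = 23)
x = 27 (x = (-3 - 1*(-1))*(-2) + 23 = (-3 + 1)*(-2) + 23 = -2*(-2) + 23 = 4 + 23 = 27)
k = 210
(x + U(1, 14))/(k + 405) = (27 - 18)/(210 + 405) = 9/615 = 9*(1/615) = 3/205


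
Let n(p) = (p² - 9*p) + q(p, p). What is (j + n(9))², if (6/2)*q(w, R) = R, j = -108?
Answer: 11025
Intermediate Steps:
q(w, R) = R/3
n(p) = p² - 26*p/3 (n(p) = (p² - 9*p) + p/3 = p² - 26*p/3)
(j + n(9))² = (-108 + (⅓)*9*(-26 + 3*9))² = (-108 + (⅓)*9*(-26 + 27))² = (-108 + (⅓)*9*1)² = (-108 + 3)² = (-105)² = 11025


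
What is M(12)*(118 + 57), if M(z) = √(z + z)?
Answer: 350*√6 ≈ 857.32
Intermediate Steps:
M(z) = √2*√z (M(z) = √(2*z) = √2*√z)
M(12)*(118 + 57) = (√2*√12)*(118 + 57) = (√2*(2*√3))*175 = (2*√6)*175 = 350*√6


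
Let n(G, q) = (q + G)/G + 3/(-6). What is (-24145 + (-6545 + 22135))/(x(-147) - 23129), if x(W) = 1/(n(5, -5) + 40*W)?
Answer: 100615355/272020171 ≈ 0.36988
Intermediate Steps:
n(G, q) = -½ + (G + q)/G (n(G, q) = (G + q)/G + 3*(-⅙) = (G + q)/G - ½ = -½ + (G + q)/G)
x(W) = 1/(-½ + 40*W) (x(W) = 1/((-5 + (½)*5)/5 + 40*W) = 1/((-5 + 5/2)/5 + 40*W) = 1/((⅕)*(-5/2) + 40*W) = 1/(-½ + 40*W))
(-24145 + (-6545 + 22135))/(x(-147) - 23129) = (-24145 + (-6545 + 22135))/(2/(-1 + 80*(-147)) - 23129) = (-24145 + 15590)/(2/(-1 - 11760) - 23129) = -8555/(2/(-11761) - 23129) = -8555/(2*(-1/11761) - 23129) = -8555/(-2/11761 - 23129) = -8555/(-272020171/11761) = -8555*(-11761/272020171) = 100615355/272020171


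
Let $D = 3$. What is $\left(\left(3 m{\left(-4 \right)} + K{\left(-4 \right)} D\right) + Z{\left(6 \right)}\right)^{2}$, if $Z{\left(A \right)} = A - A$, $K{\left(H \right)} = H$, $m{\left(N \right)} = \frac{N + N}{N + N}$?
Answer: $81$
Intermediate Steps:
$m{\left(N \right)} = 1$ ($m{\left(N \right)} = \frac{2 N}{2 N} = 2 N \frac{1}{2 N} = 1$)
$Z{\left(A \right)} = 0$
$\left(\left(3 m{\left(-4 \right)} + K{\left(-4 \right)} D\right) + Z{\left(6 \right)}\right)^{2} = \left(\left(3 \cdot 1 - 12\right) + 0\right)^{2} = \left(\left(3 - 12\right) + 0\right)^{2} = \left(-9 + 0\right)^{2} = \left(-9\right)^{2} = 81$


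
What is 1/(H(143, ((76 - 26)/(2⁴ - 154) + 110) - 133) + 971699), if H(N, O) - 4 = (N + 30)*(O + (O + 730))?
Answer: 69/75203765 ≈ 9.1751e-7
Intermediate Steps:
H(N, O) = 4 + (30 + N)*(730 + 2*O) (H(N, O) = 4 + (N + 30)*(O + (O + 730)) = 4 + (30 + N)*(O + (730 + O)) = 4 + (30 + N)*(730 + 2*O))
1/(H(143, ((76 - 26)/(2⁴ - 154) + 110) - 133) + 971699) = 1/((21904 + 60*(((76 - 26)/(2⁴ - 154) + 110) - 133) + 730*143 + 2*143*(((76 - 26)/(2⁴ - 154) + 110) - 133)) + 971699) = 1/((21904 + 60*((50/(16 - 154) + 110) - 133) + 104390 + 2*143*((50/(16 - 154) + 110) - 133)) + 971699) = 1/((21904 + 60*((50/(-138) + 110) - 133) + 104390 + 2*143*((50/(-138) + 110) - 133)) + 971699) = 1/((21904 + 60*((50*(-1/138) + 110) - 133) + 104390 + 2*143*((50*(-1/138) + 110) - 133)) + 971699) = 1/((21904 + 60*((-25/69 + 110) - 133) + 104390 + 2*143*((-25/69 + 110) - 133)) + 971699) = 1/((21904 + 60*(7565/69 - 133) + 104390 + 2*143*(7565/69 - 133)) + 971699) = 1/((21904 + 60*(-1612/69) + 104390 + 2*143*(-1612/69)) + 971699) = 1/((21904 - 32240/23 + 104390 - 461032/69) + 971699) = 1/(8156534/69 + 971699) = 1/(75203765/69) = 69/75203765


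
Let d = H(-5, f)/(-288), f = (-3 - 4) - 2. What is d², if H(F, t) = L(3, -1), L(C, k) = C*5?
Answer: 25/9216 ≈ 0.0027127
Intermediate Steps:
L(C, k) = 5*C
f = -9 (f = -7 - 2 = -9)
H(F, t) = 15 (H(F, t) = 5*3 = 15)
d = -5/96 (d = 15/(-288) = 15*(-1/288) = -5/96 ≈ -0.052083)
d² = (-5/96)² = 25/9216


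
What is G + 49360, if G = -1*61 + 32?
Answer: 49331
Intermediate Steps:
G = -29 (G = -61 + 32 = -29)
G + 49360 = -29 + 49360 = 49331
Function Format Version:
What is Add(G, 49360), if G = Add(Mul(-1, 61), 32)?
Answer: 49331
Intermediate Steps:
G = -29 (G = Add(-61, 32) = -29)
Add(G, 49360) = Add(-29, 49360) = 49331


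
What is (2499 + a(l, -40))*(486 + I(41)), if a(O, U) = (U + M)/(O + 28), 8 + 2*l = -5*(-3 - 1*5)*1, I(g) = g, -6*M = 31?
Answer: 347538055/264 ≈ 1.3164e+6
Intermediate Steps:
M = -31/6 (M = -⅙*31 = -31/6 ≈ -5.1667)
l = 16 (l = -4 + (-5*(-3 - 1*5)*1)/2 = -4 + (-5*(-3 - 5)*1)/2 = -4 + (-5*(-8)*1)/2 = -4 + (40*1)/2 = -4 + (½)*40 = -4 + 20 = 16)
a(O, U) = (-31/6 + U)/(28 + O) (a(O, U) = (U - 31/6)/(O + 28) = (-31/6 + U)/(28 + O))
(2499 + a(l, -40))*(486 + I(41)) = (2499 + (-31/6 - 40)/(28 + 16))*(486 + 41) = (2499 - 271/6/44)*527 = (2499 + (1/44)*(-271/6))*527 = (2499 - 271/264)*527 = (659465/264)*527 = 347538055/264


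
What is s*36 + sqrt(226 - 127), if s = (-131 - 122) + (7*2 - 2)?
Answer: -8676 + 3*sqrt(11) ≈ -8666.0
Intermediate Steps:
s = -241 (s = -253 + (14 - 2) = -253 + 12 = -241)
s*36 + sqrt(226 - 127) = -241*36 + sqrt(226 - 127) = -8676 + sqrt(99) = -8676 + 3*sqrt(11)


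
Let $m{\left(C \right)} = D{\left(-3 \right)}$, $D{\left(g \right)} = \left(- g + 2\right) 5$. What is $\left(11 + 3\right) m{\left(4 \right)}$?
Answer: $350$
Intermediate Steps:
$D{\left(g \right)} = 10 - 5 g$ ($D{\left(g \right)} = \left(2 - g\right) 5 = 10 - 5 g$)
$m{\left(C \right)} = 25$ ($m{\left(C \right)} = 10 - -15 = 10 + 15 = 25$)
$\left(11 + 3\right) m{\left(4 \right)} = \left(11 + 3\right) 25 = 14 \cdot 25 = 350$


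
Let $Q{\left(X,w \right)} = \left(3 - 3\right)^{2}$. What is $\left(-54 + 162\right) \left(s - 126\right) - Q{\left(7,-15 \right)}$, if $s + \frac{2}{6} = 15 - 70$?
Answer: $-19584$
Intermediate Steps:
$s = - \frac{166}{3}$ ($s = - \frac{1}{3} + \left(15 - 70\right) = - \frac{1}{3} - 55 = - \frac{166}{3} \approx -55.333$)
$Q{\left(X,w \right)} = 0$ ($Q{\left(X,w \right)} = 0^{2} = 0$)
$\left(-54 + 162\right) \left(s - 126\right) - Q{\left(7,-15 \right)} = \left(-54 + 162\right) \left(- \frac{166}{3} - 126\right) - 0 = 108 \left(- \frac{544}{3}\right) + 0 = -19584 + 0 = -19584$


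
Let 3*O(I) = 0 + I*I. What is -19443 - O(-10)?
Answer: -58429/3 ≈ -19476.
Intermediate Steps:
O(I) = I**2/3 (O(I) = (0 + I*I)/3 = (0 + I**2)/3 = I**2/3)
-19443 - O(-10) = -19443 - (-10)**2/3 = -19443 - 100/3 = -58429/3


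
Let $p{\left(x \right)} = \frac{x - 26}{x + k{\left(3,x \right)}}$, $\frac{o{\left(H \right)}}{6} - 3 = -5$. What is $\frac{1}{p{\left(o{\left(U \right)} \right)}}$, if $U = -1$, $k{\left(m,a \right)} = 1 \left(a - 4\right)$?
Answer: $\frac{14}{19} \approx 0.73684$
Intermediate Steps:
$k{\left(m,a \right)} = -4 + a$ ($k{\left(m,a \right)} = 1 \left(-4 + a\right) = -4 + a$)
$o{\left(H \right)} = -12$ ($o{\left(H \right)} = 18 + 6 \left(-5\right) = 18 - 30 = -12$)
$p{\left(x \right)} = \frac{-26 + x}{-4 + 2 x}$ ($p{\left(x \right)} = \frac{x - 26}{x + \left(-4 + x\right)} = \frac{-26 + x}{-4 + 2 x}$)
$\frac{1}{p{\left(o{\left(U \right)} \right)}} = \frac{1}{\frac{1}{2} \frac{1}{-2 - 12} \left(-26 - 12\right)} = \frac{1}{\frac{1}{2} \frac{1}{-14} \left(-38\right)} = \frac{1}{\frac{1}{2} \left(- \frac{1}{14}\right) \left(-38\right)} = \frac{1}{\frac{19}{14}} = \frac{14}{19}$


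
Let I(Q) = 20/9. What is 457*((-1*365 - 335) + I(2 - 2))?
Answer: -2869960/9 ≈ -3.1888e+5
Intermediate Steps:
I(Q) = 20/9 (I(Q) = 20*(⅑) = 20/9)
457*((-1*365 - 335) + I(2 - 2)) = 457*((-1*365 - 335) + 20/9) = 457*((-365 - 335) + 20/9) = 457*(-700 + 20/9) = 457*(-6280/9) = -2869960/9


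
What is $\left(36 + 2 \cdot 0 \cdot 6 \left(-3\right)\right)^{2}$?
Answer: $1296$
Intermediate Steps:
$\left(36 + 2 \cdot 0 \cdot 6 \left(-3\right)\right)^{2} = \left(36 + 2 \cdot 0 \left(-3\right)\right)^{2} = \left(36 + 0 \left(-3\right)\right)^{2} = \left(36 + 0\right)^{2} = 36^{2} = 1296$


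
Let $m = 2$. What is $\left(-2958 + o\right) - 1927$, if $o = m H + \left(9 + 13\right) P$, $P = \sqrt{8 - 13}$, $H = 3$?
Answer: $-4879 + 22 i \sqrt{5} \approx -4879.0 + 49.193 i$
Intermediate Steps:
$P = i \sqrt{5}$ ($P = \sqrt{-5} = i \sqrt{5} \approx 2.2361 i$)
$o = 6 + 22 i \sqrt{5}$ ($o = 2 \cdot 3 + \left(9 + 13\right) i \sqrt{5} = 6 + 22 i \sqrt{5} \approx 6.0 + 49.193 i$)
$\left(-2958 + o\right) - 1927 = \left(-2958 + \left(6 + 22 i \sqrt{5}\right)\right) - 1927 = \left(-2952 + 22 i \sqrt{5}\right) - 1927 = -4879 + 22 i \sqrt{5}$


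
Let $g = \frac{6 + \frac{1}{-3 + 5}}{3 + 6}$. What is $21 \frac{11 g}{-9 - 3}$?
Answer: $- \frac{1001}{72} \approx -13.903$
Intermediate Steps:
$g = \frac{13}{18}$ ($g = \frac{6 + \frac{1}{2}}{9} = \left(6 + \frac{1}{2}\right) \frac{1}{9} = \frac{13}{2} \cdot \frac{1}{9} = \frac{13}{18} \approx 0.72222$)
$21 \frac{11 g}{-9 - 3} = 21 \frac{11 \cdot \frac{13}{18}}{-9 - 3} = 21 \frac{143}{18 \left(-12\right)} = 21 \cdot \frac{143}{18} \left(- \frac{1}{12}\right) = 21 \left(- \frac{143}{216}\right) = - \frac{1001}{72}$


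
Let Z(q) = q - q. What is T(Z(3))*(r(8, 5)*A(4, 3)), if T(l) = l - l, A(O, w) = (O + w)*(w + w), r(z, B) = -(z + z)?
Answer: 0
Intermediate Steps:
r(z, B) = -2*z
Z(q) = 0
A(O, w) = 2*w*(O + w) (A(O, w) = (O + w)*(2*w) = 2*w*(O + w))
T(l) = 0
T(Z(3))*(r(8, 5)*A(4, 3)) = 0*((-2*8)*(2*3*(4 + 3))) = 0*(-32*3*7) = 0*(-16*42) = 0*(-672) = 0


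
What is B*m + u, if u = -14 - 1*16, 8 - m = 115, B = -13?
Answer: 1361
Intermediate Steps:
m = -107 (m = 8 - 1*115 = 8 - 115 = -107)
u = -30 (u = -14 - 16 = -30)
B*m + u = -13*(-107) - 30 = 1391 - 30 = 1361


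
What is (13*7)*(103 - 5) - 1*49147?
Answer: -40229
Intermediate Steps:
(13*7)*(103 - 5) - 1*49147 = 91*98 - 49147 = 8918 - 49147 = -40229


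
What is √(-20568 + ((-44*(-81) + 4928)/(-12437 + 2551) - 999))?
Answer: I*√526972869161/4943 ≈ 146.86*I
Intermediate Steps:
√(-20568 + ((-44*(-81) + 4928)/(-12437 + 2551) - 999)) = √(-20568 + ((3564 + 4928)/(-9886) - 999)) = √(-20568 + (8492*(-1/9886) - 999)) = √(-20568 + (-4246/4943 - 999)) = √(-20568 - 4942303/4943) = √(-106609927/4943) = I*√526972869161/4943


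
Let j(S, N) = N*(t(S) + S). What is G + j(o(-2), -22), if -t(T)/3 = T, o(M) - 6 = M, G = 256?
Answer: 432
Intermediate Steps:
o(M) = 6 + M
t(T) = -3*T
j(S, N) = -2*N*S (j(S, N) = N*(-3*S + S) = N*(-2*S) = -2*N*S)
G + j(o(-2), -22) = 256 - 2*(-22)*(6 - 2) = 256 - 2*(-22)*4 = 256 + 176 = 432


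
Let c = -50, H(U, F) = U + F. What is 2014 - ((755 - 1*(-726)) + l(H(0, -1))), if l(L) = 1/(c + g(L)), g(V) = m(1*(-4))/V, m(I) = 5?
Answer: 29316/55 ≈ 533.02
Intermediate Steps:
H(U, F) = F + U
g(V) = 5/V
l(L) = 1/(-50 + 5/L)
2014 - ((755 - 1*(-726)) + l(H(0, -1))) = 2014 - ((755 - 1*(-726)) - (-1 + 0)/(-5 + 50*(-1 + 0))) = 2014 - ((755 + 726) - 1*(-1)/(-5 + 50*(-1))) = 2014 - (1481 - 1*(-1)/(-5 - 50)) = 2014 - (1481 - 1*(-1)/(-55)) = 2014 - (1481 - 1*(-1)*(-1/55)) = 2014 - (1481 - 1/55) = 2014 - 1*81454/55 = 2014 - 81454/55 = 29316/55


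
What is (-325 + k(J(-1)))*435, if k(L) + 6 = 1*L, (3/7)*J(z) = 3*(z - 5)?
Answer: -162255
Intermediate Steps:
J(z) = -35 + 7*z (J(z) = 7*(3*(z - 5))/3 = 7*(3*(-5 + z))/3 = 7*(-15 + 3*z)/3 = -35 + 7*z)
k(L) = -6 + L (k(L) = -6 + 1*L = -6 + L)
(-325 + k(J(-1)))*435 = (-325 + (-6 + (-35 + 7*(-1))))*435 = (-325 + (-6 + (-35 - 7)))*435 = (-325 + (-6 - 42))*435 = (-325 - 48)*435 = -373*435 = -162255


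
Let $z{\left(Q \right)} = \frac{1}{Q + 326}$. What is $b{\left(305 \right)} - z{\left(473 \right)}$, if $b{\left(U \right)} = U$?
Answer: $\frac{243694}{799} \approx 305.0$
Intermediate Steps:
$z{\left(Q \right)} = \frac{1}{326 + Q}$
$b{\left(305 \right)} - z{\left(473 \right)} = 305 - \frac{1}{326 + 473} = 305 - \frac{1}{799} = \frac{243694}{799}$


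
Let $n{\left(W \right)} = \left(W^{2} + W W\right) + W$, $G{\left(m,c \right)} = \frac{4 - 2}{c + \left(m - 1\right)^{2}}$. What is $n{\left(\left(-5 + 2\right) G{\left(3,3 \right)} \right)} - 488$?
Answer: $- \frac{23882}{49} \approx -487.39$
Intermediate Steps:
$G{\left(m,c \right)} = \frac{2}{c + \left(-1 + m\right)^{2}}$
$n{\left(W \right)} = W + 2 W^{2}$ ($n{\left(W \right)} = \left(W^{2} + W^{2}\right) + W = 2 W^{2} + W = W + 2 W^{2}$)
$n{\left(\left(-5 + 2\right) G{\left(3,3 \right)} \right)} - 488 = \left(-5 + 2\right) \frac{2}{3 + \left(-1 + 3\right)^{2}} \left(1 + 2 \left(-5 + 2\right) \frac{2}{3 + \left(-1 + 3\right)^{2}}\right) - 488 = - 3 \frac{2}{3 + 2^{2}} \left(1 + 2 \left(- 3 \frac{2}{3 + 2^{2}}\right)\right) - 488 = - 3 \frac{2}{3 + 4} \left(1 + 2 \left(- 3 \frac{2}{3 + 4}\right)\right) - 488 = - 3 \cdot \frac{2}{7} \left(1 + 2 \left(- 3 \cdot \frac{2}{7}\right)\right) - 488 = - 3 \cdot 2 \cdot \frac{1}{7} \left(1 + 2 \left(- 3 \cdot 2 \cdot \frac{1}{7}\right)\right) - 488 = \left(-3\right) \frac{2}{7} \left(1 + 2 \left(\left(-3\right) \frac{2}{7}\right)\right) - 488 = - \frac{6 \left(1 + 2 \left(- \frac{6}{7}\right)\right)}{7} - 488 = - \frac{6 \left(1 - \frac{12}{7}\right)}{7} - 488 = \left(- \frac{6}{7}\right) \left(- \frac{5}{7}\right) - 488 = \frac{30}{49} - 488 = - \frac{23882}{49}$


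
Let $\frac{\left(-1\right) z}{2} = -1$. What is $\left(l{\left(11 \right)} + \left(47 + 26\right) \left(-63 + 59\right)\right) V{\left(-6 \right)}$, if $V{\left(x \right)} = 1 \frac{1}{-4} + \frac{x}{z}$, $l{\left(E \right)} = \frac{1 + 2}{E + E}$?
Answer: $\frac{83473}{88} \approx 948.56$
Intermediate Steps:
$z = 2$ ($z = \left(-2\right) \left(-1\right) = 2$)
$l{\left(E \right)} = \frac{3}{2 E}$
$V{\left(x \right)} = - \frac{1}{4} + \frac{x}{2}$ ($V{\left(x \right)} = 1 \frac{1}{-4} + \frac{x}{2} = 1 \left(- \frac{1}{4}\right) + x \frac{1}{2} = - \frac{1}{4} + \frac{x}{2}$)
$\left(l{\left(11 \right)} + \left(47 + 26\right) \left(-63 + 59\right)\right) V{\left(-6 \right)} = \left(\frac{3}{2 \cdot 11} + \left(47 + 26\right) \left(-63 + 59\right)\right) \left(- \frac{1}{4} + \frac{1}{2} \left(-6\right)\right) = \left(\frac{3}{2} \cdot \frac{1}{11} + 73 \left(-4\right)\right) \left(- \frac{1}{4} - 3\right) = \left(\frac{3}{22} - 292\right) \left(- \frac{13}{4}\right) = \left(- \frac{6421}{22}\right) \left(- \frac{13}{4}\right) = \frac{83473}{88}$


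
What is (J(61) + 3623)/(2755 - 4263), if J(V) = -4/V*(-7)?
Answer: -221031/91988 ≈ -2.4028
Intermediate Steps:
J(V) = 28/V
(J(61) + 3623)/(2755 - 4263) = (28/61 + 3623)/(2755 - 4263) = (28*(1/61) + 3623)/(-1508) = (28/61 + 3623)*(-1/1508) = (221031/61)*(-1/1508) = -221031/91988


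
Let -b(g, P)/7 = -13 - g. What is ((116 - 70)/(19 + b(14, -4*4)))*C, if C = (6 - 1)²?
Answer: 575/104 ≈ 5.5288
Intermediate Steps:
b(g, P) = 91 + 7*g (b(g, P) = -7*(-13 - g) = 91 + 7*g)
C = 25 (C = 5² = 25)
((116 - 70)/(19 + b(14, -4*4)))*C = ((116 - 70)/(19 + (91 + 7*14)))*25 = (46/(19 + (91 + 98)))*25 = (46/(19 + 189))*25 = (46/208)*25 = (46*(1/208))*25 = (23/104)*25 = 575/104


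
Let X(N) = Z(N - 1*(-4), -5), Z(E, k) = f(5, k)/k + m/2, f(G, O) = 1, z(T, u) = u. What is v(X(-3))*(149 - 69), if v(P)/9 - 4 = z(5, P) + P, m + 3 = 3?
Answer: 2592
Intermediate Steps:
m = 0 (m = -3 + 3 = 0)
Z(E, k) = 1/k (Z(E, k) = 1/k + 0/2 = 1/k + 0*(1/2) = 1/k + 0 = 1/k)
X(N) = -1/5 (X(N) = 1/(-5) = -1/5)
v(P) = 36 + 18*P (v(P) = 36 + 9*(P + P) = 36 + 9*(2*P) = 36 + 18*P)
v(X(-3))*(149 - 69) = (36 + 18*(-1/5))*(149 - 69) = (36 - 18/5)*80 = (162/5)*80 = 2592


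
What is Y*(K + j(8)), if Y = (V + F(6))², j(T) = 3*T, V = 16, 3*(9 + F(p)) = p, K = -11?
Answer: 1053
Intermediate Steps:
F(p) = -9 + p/3
Y = 81 (Y = (16 + (-9 + (⅓)*6))² = (16 + (-9 + 2))² = (16 - 7)² = 9² = 81)
Y*(K + j(8)) = 81*(-11 + 3*8) = 81*(-11 + 24) = 81*13 = 1053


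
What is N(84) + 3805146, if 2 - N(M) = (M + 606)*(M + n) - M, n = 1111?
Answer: 2980682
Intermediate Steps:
N(M) = 2 + M - (606 + M)*(1111 + M) (N(M) = 2 - ((M + 606)*(M + 1111) - M) = 2 - ((606 + M)*(1111 + M) - M) = 2 - (-M + (606 + M)*(1111 + M)) = 2 + (M - (606 + M)*(1111 + M)) = 2 + M - (606 + M)*(1111 + M))
N(84) + 3805146 = (-673264 - 1*84**2 - 1716*84) + 3805146 = (-673264 - 1*7056 - 144144) + 3805146 = (-673264 - 7056 - 144144) + 3805146 = -824464 + 3805146 = 2980682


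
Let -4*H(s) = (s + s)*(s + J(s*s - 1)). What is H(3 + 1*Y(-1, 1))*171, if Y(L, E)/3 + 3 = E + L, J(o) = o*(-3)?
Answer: -56943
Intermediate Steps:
J(o) = -3*o
Y(L, E) = -9 + 3*E + 3*L (Y(L, E) = -9 + 3*(E + L) = -9 + (3*E + 3*L) = -9 + 3*E + 3*L)
H(s) = -s*(3 + s - 3*s²)/2 (H(s) = -(s + s)*(s - 3*(s*s - 1))/4 = -2*s*(s - 3*(s² - 1))/4 = -2*s*(s - 3*(-1 + s²))/4 = -2*s*(s + (3 - 3*s²))/4 = -2*s*(3 + s - 3*s²)/4 = -s*(3 + s - 3*s²)/2)
H(3 + 1*Y(-1, 1))*171 = ((3 + 1*(-9 + 3*1 + 3*(-1)))*(-3 - (3 + 1*(-9 + 3*1 + 3*(-1))) + 3*(3 + 1*(-9 + 3*1 + 3*(-1)))²)/2)*171 = ((3 + 1*(-9 + 3 - 3))*(-3 - (3 + 1*(-9 + 3 - 3)) + 3*(3 + 1*(-9 + 3 - 3))²)/2)*171 = ((3 + 1*(-9))*(-3 - (3 + 1*(-9)) + 3*(3 + 1*(-9))²)/2)*171 = ((3 - 9)*(-3 - (3 - 9) + 3*(3 - 9)²)/2)*171 = ((½)*(-6)*(-3 - 1*(-6) + 3*(-6)²))*171 = ((½)*(-6)*(-3 + 6 + 3*36))*171 = ((½)*(-6)*(-3 + 6 + 108))*171 = ((½)*(-6)*111)*171 = -333*171 = -56943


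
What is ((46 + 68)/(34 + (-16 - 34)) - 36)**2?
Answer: 119025/64 ≈ 1859.8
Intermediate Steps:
((46 + 68)/(34 + (-16 - 34)) - 36)**2 = (114/(34 - 50) - 36)**2 = (114/(-16) - 36)**2 = (114*(-1/16) - 36)**2 = (-57/8 - 36)**2 = (-345/8)**2 = 119025/64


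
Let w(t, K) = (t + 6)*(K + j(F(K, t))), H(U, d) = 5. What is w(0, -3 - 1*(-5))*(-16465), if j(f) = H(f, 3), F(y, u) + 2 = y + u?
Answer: -691530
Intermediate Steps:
F(y, u) = -2 + u + y (F(y, u) = -2 + (y + u) = -2 + (u + y) = -2 + u + y)
j(f) = 5
w(t, K) = (5 + K)*(6 + t) (w(t, K) = (t + 6)*(K + 5) = (6 + t)*(5 + K) = (5 + K)*(6 + t))
w(0, -3 - 1*(-5))*(-16465) = (30 + 5*0 + 6*(-3 - 1*(-5)) + (-3 - 1*(-5))*0)*(-16465) = (30 + 0 + 6*(-3 + 5) + (-3 + 5)*0)*(-16465) = (30 + 0 + 6*2 + 2*0)*(-16465) = (30 + 0 + 12 + 0)*(-16465) = 42*(-16465) = -691530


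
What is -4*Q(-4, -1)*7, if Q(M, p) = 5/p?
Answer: 140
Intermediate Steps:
-4*Q(-4, -1)*7 = -20/(-1)*7 = -20*(-1)*7 = -4*(-5)*7 = 20*7 = 140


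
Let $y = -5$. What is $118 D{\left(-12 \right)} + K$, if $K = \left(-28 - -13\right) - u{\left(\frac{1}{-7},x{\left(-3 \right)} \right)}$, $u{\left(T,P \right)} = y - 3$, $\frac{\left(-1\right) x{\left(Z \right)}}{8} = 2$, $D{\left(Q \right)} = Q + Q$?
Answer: $-2839$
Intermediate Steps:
$D{\left(Q \right)} = 2 Q$
$x{\left(Z \right)} = -16$ ($x{\left(Z \right)} = \left(-8\right) 2 = -16$)
$u{\left(T,P \right)} = -8$ ($u{\left(T,P \right)} = -5 - 3 = -8$)
$K = -7$ ($K = \left(-28 - -13\right) - -8 = \left(-28 + 13\right) + 8 = -15 + 8 = -7$)
$118 D{\left(-12 \right)} + K = 118 \cdot 2 \left(-12\right) - 7 = 118 \left(-24\right) - 7 = -2832 - 7 = -2839$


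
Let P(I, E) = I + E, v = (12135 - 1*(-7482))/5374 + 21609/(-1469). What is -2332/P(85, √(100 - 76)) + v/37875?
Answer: -19756177682811331/717701172275750 + 4664*√6/7201 ≈ -25.941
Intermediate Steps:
v = -87309393/7894406 (v = (12135 + 7482)*(1/5374) + 21609*(-1/1469) = 19617*(1/5374) - 21609/1469 = 19617/5374 - 21609/1469 = -87309393/7894406 ≈ -11.060)
P(I, E) = E + I
-2332/P(85, √(100 - 76)) + v/37875 = -2332/(√(100 - 76) + 85) - 87309393/7894406/37875 = -2332/(√24 + 85) - 87309393/7894406*1/37875 = -2332/(2*√6 + 85) - 29103131/99666875750 = -2332/(85 + 2*√6) - 29103131/99666875750 = -29103131/99666875750 - 2332/(85 + 2*√6)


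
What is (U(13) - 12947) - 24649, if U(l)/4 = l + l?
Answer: -37492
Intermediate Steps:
U(l) = 8*l (U(l) = 4*(l + l) = 4*(2*l) = 8*l)
(U(13) - 12947) - 24649 = (8*13 - 12947) - 24649 = (104 - 12947) - 24649 = -12843 - 24649 = -37492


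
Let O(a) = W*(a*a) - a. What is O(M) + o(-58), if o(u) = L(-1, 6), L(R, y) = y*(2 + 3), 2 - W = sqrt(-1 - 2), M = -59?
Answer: 7051 - 3481*I*sqrt(3) ≈ 7051.0 - 6029.3*I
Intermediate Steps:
W = 2 - I*sqrt(3) (W = 2 - sqrt(-1 - 2) = 2 - sqrt(-3) = 2 - I*sqrt(3) ≈ 2.0 - 1.732*I)
L(R, y) = 5*y (L(R, y) = y*5 = 5*y)
o(u) = 30 (o(u) = 5*6 = 30)
O(a) = -a + a**2*(2 - I*sqrt(3)) (O(a) = (2 - I*sqrt(3))*(a*a) - a = (2 - I*sqrt(3))*a**2 - a = a**2*(2 - I*sqrt(3)) - a = -a + a**2*(2 - I*sqrt(3)))
O(M) + o(-58) = -59*(-1 - 59*(2 - I*sqrt(3))) + 30 = -59*(-1 + (-118 + 59*I*sqrt(3))) + 30 = -59*(-119 + 59*I*sqrt(3)) + 30 = (7021 - 3481*I*sqrt(3)) + 30 = 7051 - 3481*I*sqrt(3)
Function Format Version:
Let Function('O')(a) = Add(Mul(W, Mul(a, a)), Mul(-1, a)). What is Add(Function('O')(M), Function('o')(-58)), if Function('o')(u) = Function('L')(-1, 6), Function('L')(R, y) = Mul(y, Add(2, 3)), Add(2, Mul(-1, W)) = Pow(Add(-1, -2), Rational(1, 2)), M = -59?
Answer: Add(7051, Mul(-3481, I, Pow(3, Rational(1, 2)))) ≈ Add(7051.0, Mul(-6029.3, I))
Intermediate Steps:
W = Add(2, Mul(-1, I, Pow(3, Rational(1, 2)))) (W = Add(2, Mul(-1, Pow(Add(-1, -2), Rational(1, 2)))) = Add(2, Mul(-1, Pow(-3, Rational(1, 2)))) = Add(2, Mul(-1, Mul(I, Pow(3, Rational(1, 2))))) = Add(2, Mul(-1, I, Pow(3, Rational(1, 2)))) ≈ Add(2.0000, Mul(-1.7320, I)))
Function('L')(R, y) = Mul(5, y) (Function('L')(R, y) = Mul(y, 5) = Mul(5, y))
Function('o')(u) = 30 (Function('o')(u) = Mul(5, 6) = 30)
Function('O')(a) = Add(Mul(-1, a), Mul(Pow(a, 2), Add(2, Mul(-1, I, Pow(3, Rational(1, 2)))))) (Function('O')(a) = Add(Mul(Add(2, Mul(-1, I, Pow(3, Rational(1, 2)))), Mul(a, a)), Mul(-1, a)) = Add(Mul(Add(2, Mul(-1, I, Pow(3, Rational(1, 2)))), Pow(a, 2)), Mul(-1, a)) = Add(Mul(Pow(a, 2), Add(2, Mul(-1, I, Pow(3, Rational(1, 2))))), Mul(-1, a)) = Add(Mul(-1, a), Mul(Pow(a, 2), Add(2, Mul(-1, I, Pow(3, Rational(1, 2)))))))
Add(Function('O')(M), Function('o')(-58)) = Add(Mul(-59, Add(-1, Mul(-59, Add(2, Mul(-1, I, Pow(3, Rational(1, 2))))))), 30) = Add(Mul(-59, Add(-1, Add(-118, Mul(59, I, Pow(3, Rational(1, 2)))))), 30) = Add(Mul(-59, Add(-119, Mul(59, I, Pow(3, Rational(1, 2))))), 30) = Add(Add(7021, Mul(-3481, I, Pow(3, Rational(1, 2)))), 30) = Add(7051, Mul(-3481, I, Pow(3, Rational(1, 2))))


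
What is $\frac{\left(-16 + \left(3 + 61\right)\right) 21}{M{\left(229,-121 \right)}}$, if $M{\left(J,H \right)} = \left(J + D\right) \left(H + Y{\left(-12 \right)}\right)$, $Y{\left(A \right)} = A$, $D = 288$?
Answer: $- \frac{144}{9823} \approx -0.014659$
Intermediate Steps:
$M{\left(J,H \right)} = \left(-12 + H\right) \left(288 + J\right)$ ($M{\left(J,H \right)} = \left(J + 288\right) \left(H - 12\right) = \left(288 + J\right) \left(-12 + H\right) = \left(-12 + H\right) \left(288 + J\right)$)
$\frac{\left(-16 + \left(3 + 61\right)\right) 21}{M{\left(229,-121 \right)}} = \frac{\left(-16 + \left(3 + 61\right)\right) 21}{-3456 - 2748 + 288 \left(-121\right) - 27709} = \frac{\left(-16 + 64\right) 21}{-3456 - 2748 - 34848 - 27709} = \frac{48 \cdot 21}{-68761} = 1008 \left(- \frac{1}{68761}\right) = - \frac{144}{9823}$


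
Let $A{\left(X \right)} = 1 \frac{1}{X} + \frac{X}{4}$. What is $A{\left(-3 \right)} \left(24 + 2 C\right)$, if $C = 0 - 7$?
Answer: $- \frac{65}{6} \approx -10.833$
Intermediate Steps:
$C = -7$ ($C = 0 - 7 = -7$)
$A{\left(X \right)} = \frac{1}{X} + \frac{X}{4}$ ($A{\left(X \right)} = \frac{1}{X} + X \frac{1}{4} = \frac{1}{X} + \frac{X}{4}$)
$A{\left(-3 \right)} \left(24 + 2 C\right) = \left(\frac{1}{-3} + \frac{1}{4} \left(-3\right)\right) \left(24 + 2 \left(-7\right)\right) = \left(- \frac{1}{3} - \frac{3}{4}\right) \left(24 - 14\right) = \left(- \frac{13}{12}\right) 10 = - \frac{65}{6}$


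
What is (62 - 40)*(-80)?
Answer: -1760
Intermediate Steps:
(62 - 40)*(-80) = 22*(-80) = -1760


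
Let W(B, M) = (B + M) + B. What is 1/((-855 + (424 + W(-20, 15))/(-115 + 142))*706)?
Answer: -9/5338772 ≈ -1.6858e-6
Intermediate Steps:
W(B, M) = M + 2*B
1/((-855 + (424 + W(-20, 15))/(-115 + 142))*706) = 1/(-855 + (424 + (15 + 2*(-20)))/(-115 + 142)*706) = (1/706)/(-855 + (424 + (15 - 40))/27) = (1/706)/(-855 + (424 - 25)*(1/27)) = (1/706)/(-855 + 399*(1/27)) = (1/706)/(-855 + 133/9) = (1/706)/(-7562/9) = -9/7562*1/706 = -9/5338772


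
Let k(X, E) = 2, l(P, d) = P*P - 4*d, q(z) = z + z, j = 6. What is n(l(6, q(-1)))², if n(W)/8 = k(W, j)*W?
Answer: 495616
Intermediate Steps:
q(z) = 2*z
l(P, d) = P² - 4*d
n(W) = 16*W (n(W) = 8*(2*W) = 16*W)
n(l(6, q(-1)))² = (16*(6² - 8*(-1)))² = (16*(36 - 4*(-2)))² = (16*(36 + 8))² = (16*44)² = 704² = 495616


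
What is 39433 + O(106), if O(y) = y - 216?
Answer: 39323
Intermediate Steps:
O(y) = -216 + y
39433 + O(106) = 39433 + (-216 + 106) = 39433 - 110 = 39323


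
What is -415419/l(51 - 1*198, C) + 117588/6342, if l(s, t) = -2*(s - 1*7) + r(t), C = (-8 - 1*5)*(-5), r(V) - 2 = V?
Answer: -143916211/132125 ≈ -1089.2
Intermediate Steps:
r(V) = 2 + V
C = 65 (C = (-8 - 5)*(-5) = -13*(-5) = 65)
l(s, t) = 16 + t - 2*s (l(s, t) = -2*(s - 1*7) + (2 + t) = -2*(s - 7) + (2 + t) = -2*(-7 + s) + (2 + t) = (14 - 2*s) + (2 + t) = 16 + t - 2*s)
-415419/l(51 - 1*198, C) + 117588/6342 = -415419/(16 + 65 - 2*(51 - 1*198)) + 117588/6342 = -415419/(16 + 65 - 2*(51 - 198)) + 117588*(1/6342) = -415419/(16 + 65 - 2*(-147)) + 19598/1057 = -415419/(16 + 65 + 294) + 19598/1057 = -415419/375 + 19598/1057 = -415419*1/375 + 19598/1057 = -138473/125 + 19598/1057 = -143916211/132125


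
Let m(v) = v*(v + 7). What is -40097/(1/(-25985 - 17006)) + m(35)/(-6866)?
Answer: 5917840165256/3433 ≈ 1.7238e+9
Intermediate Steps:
m(v) = v*(7 + v)
-40097/(1/(-25985 - 17006)) + m(35)/(-6866) = -40097/(1/(-25985 - 17006)) + (35*(7 + 35))/(-6866) = -40097/(1/(-42991)) + (35*42)*(-1/6866) = -40097/(-1/42991) + 1470*(-1/6866) = -40097*(-42991) - 735/3433 = 1723810127 - 735/3433 = 5917840165256/3433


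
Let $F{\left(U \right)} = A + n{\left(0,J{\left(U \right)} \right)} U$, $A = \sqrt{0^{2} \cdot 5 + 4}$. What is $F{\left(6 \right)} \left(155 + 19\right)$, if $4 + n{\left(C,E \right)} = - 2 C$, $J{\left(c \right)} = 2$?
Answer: $-3828$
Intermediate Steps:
$n{\left(C,E \right)} = -4 - 2 C$
$A = 2$ ($A = \sqrt{0 \cdot 5 + 4} = \sqrt{0 + 4} = \sqrt{4} = 2$)
$F{\left(U \right)} = 2 - 4 U$ ($F{\left(U \right)} = 2 + \left(-4 - 0\right) U = 2 + \left(-4 + 0\right) U = 2 - 4 U$)
$F{\left(6 \right)} \left(155 + 19\right) = \left(2 - 24\right) \left(155 + 19\right) = \left(2 - 24\right) 174 = \left(-22\right) 174 = -3828$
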